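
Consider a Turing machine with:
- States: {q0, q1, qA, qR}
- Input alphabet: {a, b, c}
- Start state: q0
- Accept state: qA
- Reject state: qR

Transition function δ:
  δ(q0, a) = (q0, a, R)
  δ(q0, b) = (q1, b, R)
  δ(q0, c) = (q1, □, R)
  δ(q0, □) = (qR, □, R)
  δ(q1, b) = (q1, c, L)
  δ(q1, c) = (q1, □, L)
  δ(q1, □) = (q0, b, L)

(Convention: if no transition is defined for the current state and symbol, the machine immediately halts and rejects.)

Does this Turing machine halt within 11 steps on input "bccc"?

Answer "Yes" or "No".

Execution trace:
Initial: [q0]bccc
Step 1: δ(q0, b) = (q1, b, R) → b[q1]ccc
Step 2: δ(q1, c) = (q1, □, L) → [q1]b□cc
Step 3: δ(q1, b) = (q1, c, L) → [q1]□c□cc
Step 4: δ(q1, □) = (q0, b, L) → [q0]□bc□cc
Step 5: δ(q0, □) = (qR, □, R) → □[qR]bc□cc

The machine reaches the reject state qR and halts.
The machine halted after 5 steps (within the 11-step bound).

Answer: Yes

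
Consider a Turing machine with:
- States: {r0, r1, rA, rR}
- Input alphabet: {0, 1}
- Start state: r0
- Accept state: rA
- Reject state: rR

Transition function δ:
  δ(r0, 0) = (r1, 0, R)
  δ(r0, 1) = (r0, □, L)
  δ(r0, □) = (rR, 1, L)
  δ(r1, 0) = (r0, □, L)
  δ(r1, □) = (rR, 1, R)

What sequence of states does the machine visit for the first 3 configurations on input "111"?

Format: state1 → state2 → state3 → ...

Execution trace:
Initial: [r0]111
Step 1: δ(r0, 1) = (r0, □, L) → [r0]□□11
Step 2: δ(r0, □) = (rR, 1, L) → [rR]□1□11

The machine reaches the reject state rR and halts.

State sequence: r0 → r0 → rR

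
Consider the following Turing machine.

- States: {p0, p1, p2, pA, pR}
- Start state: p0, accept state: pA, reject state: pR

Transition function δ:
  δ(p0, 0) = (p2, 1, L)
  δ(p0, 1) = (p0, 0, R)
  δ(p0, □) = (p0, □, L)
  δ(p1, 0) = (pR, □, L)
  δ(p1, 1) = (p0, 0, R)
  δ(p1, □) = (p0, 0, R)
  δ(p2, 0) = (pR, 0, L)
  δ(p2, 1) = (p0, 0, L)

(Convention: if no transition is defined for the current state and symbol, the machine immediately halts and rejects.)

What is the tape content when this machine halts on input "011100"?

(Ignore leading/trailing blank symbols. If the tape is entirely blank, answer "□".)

Execution trace:
Initial: [p0]011100
Step 1: δ(p0, 0) = (p2, 1, L) → [p2]□111100

No transition is defined for δ(p2, □). By convention the machine halts and rejects.

Final tape (ignoring leading/trailing blanks): 111100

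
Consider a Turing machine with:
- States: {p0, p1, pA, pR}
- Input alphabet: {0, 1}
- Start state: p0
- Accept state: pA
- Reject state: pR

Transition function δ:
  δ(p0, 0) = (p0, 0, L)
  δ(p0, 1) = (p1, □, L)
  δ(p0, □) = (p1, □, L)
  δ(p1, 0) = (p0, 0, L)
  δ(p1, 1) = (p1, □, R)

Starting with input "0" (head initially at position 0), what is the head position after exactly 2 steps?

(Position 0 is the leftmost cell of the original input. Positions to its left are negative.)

Execution trace (head position shown):
Step 0: [p0]0  (head at position 0)
Step 1: move left → [p0]□0  (head at position -1)
Step 2: move left → [p1]□□0  (head at position -2)

After 2 steps, the head is at position -2.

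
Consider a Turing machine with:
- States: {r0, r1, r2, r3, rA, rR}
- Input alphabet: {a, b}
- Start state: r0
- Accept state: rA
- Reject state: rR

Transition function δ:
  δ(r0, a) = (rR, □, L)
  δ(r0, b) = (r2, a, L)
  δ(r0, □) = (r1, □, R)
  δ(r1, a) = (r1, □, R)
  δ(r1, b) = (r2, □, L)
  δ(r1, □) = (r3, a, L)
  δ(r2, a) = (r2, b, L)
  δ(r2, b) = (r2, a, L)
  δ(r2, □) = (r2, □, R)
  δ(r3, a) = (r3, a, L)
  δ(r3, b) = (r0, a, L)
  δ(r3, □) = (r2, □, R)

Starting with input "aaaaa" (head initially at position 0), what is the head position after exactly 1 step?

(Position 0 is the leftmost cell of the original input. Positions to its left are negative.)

Execution trace (head position shown):
Step 0: [r0]aaaaa  (head at position 0)
Step 1: move left → [rR]□□aaaa  (head at position -1)

After 1 step, the head is at position -1.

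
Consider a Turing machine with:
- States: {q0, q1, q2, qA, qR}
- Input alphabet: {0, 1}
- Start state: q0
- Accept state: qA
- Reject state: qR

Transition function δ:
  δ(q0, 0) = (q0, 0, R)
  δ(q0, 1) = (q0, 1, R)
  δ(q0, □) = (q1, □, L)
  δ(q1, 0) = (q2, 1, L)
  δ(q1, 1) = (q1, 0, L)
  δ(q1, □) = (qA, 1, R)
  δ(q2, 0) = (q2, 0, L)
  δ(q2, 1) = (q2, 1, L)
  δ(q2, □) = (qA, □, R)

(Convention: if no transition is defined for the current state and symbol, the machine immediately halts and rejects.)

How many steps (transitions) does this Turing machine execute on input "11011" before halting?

Execution trace:
Initial: [q0]11011
Step 1: δ(q0, 1) = (q0, 1, R) → 1[q0]1011
Step 2: δ(q0, 1) = (q0, 1, R) → 11[q0]011
Step 3: δ(q0, 0) = (q0, 0, R) → 110[q0]11
Step 4: δ(q0, 1) = (q0, 1, R) → 1101[q0]1
Step 5: δ(q0, 1) = (q0, 1, R) → 11011[q0]□
Step 6: δ(q0, □) = (q1, □, L) → 1101[q1]1□
Step 7: δ(q1, 1) = (q1, 0, L) → 110[q1]10□
Step 8: δ(q1, 1) = (q1, 0, L) → 11[q1]000□
Step 9: δ(q1, 0) = (q2, 1, L) → 1[q2]1100□
Step 10: δ(q2, 1) = (q2, 1, L) → [q2]11100□
Step 11: δ(q2, 1) = (q2, 1, L) → [q2]□11100□
Step 12: δ(q2, □) = (qA, □, R) → □[qA]11100□

The machine reaches the accept state qA and halts.

The machine executed 12 steps before halting.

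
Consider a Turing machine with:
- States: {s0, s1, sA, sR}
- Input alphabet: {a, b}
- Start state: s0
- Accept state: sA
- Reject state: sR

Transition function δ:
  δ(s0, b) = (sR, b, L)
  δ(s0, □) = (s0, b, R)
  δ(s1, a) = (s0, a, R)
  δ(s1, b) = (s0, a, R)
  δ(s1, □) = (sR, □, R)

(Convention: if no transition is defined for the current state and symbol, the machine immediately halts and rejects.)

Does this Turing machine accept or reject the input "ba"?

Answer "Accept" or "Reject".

Execution trace:
Initial: [s0]ba
Step 1: δ(s0, b) = (sR, b, L) → [sR]□ba

The machine reaches the reject state sR and halts.

Answer: Reject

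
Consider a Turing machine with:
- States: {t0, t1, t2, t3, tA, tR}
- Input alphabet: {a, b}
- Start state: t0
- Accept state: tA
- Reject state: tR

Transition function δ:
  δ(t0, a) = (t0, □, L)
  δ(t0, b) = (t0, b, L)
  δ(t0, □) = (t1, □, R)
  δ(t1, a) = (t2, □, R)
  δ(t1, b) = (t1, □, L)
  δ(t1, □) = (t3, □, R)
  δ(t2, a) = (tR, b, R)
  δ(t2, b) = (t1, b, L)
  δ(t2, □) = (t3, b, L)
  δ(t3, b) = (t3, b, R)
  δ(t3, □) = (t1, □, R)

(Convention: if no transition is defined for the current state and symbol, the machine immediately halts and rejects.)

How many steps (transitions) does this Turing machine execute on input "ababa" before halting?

Execution trace:
Initial: [t0]ababa
Step 1: δ(t0, a) = (t0, □, L) → [t0]□□baba
Step 2: δ(t0, □) = (t1, □, R) → □[t1]□baba
Step 3: δ(t1, □) = (t3, □, R) → □□[t3]baba
Step 4: δ(t3, b) = (t3, b, R) → □□b[t3]aba

No transition is defined for δ(t3, a). By convention the machine halts and rejects.

The machine executed 4 steps before halting.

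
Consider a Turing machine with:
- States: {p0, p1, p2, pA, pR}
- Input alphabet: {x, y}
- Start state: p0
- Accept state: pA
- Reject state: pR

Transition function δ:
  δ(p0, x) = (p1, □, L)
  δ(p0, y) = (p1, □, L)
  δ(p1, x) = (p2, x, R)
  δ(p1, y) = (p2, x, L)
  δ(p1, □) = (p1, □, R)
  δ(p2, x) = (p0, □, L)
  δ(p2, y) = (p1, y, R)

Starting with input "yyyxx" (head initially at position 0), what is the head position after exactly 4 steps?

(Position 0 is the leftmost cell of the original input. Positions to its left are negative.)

Execution trace (head position shown):
Step 0: [p0]yyyxx  (head at position 0)
Step 1: move left → [p1]□□yyxx  (head at position -1)
Step 2: move right → □[p1]□yyxx  (head at position 0)
Step 3: move right → □□[p1]yyxx  (head at position 1)
Step 4: move left → □[p2]□xyxx  (head at position 0)

After 4 steps, the head is at position 0.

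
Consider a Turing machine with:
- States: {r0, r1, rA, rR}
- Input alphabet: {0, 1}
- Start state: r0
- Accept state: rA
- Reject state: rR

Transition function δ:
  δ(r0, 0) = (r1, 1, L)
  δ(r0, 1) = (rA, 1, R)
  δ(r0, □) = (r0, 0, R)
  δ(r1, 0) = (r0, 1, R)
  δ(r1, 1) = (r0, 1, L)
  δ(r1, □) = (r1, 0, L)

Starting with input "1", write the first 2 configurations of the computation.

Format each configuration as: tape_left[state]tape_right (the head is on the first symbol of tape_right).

Transitions applied:
Step 1: δ(r0, 1) = (rA, 1, R)

The first 2 configurations are:
[r0]1 ⊢ 1[rA]□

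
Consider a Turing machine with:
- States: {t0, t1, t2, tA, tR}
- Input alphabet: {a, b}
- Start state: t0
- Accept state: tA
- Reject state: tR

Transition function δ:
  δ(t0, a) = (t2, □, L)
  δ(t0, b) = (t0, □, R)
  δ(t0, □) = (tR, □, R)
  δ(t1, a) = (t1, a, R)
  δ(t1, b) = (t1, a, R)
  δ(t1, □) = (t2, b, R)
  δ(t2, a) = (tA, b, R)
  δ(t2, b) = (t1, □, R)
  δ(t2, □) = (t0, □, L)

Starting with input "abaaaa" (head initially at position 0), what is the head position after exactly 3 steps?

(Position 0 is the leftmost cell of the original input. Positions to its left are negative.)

Execution trace (head position shown):
Step 0: [t0]abaaaa  (head at position 0)
Step 1: move left → [t2]□□baaaa  (head at position -1)
Step 2: move left → [t0]□□□baaaa  (head at position -2)
Step 3: move right → □[tR]□□baaaa  (head at position -1)

After 3 steps, the head is at position -1.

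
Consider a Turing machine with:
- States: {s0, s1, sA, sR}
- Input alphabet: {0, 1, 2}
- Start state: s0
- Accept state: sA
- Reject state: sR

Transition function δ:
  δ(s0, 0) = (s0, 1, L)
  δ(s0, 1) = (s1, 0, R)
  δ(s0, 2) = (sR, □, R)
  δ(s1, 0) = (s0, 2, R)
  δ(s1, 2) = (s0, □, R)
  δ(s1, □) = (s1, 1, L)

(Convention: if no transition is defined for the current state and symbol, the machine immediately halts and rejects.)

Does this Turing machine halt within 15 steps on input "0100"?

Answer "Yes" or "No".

Execution trace:
Initial: [s0]0100
Step 1: δ(s0, 0) = (s0, 1, L) → [s0]□1100

No transition is defined for δ(s0, □). By convention the machine halts and rejects.
The machine halted after 1 step (within the 15-step bound).

Answer: Yes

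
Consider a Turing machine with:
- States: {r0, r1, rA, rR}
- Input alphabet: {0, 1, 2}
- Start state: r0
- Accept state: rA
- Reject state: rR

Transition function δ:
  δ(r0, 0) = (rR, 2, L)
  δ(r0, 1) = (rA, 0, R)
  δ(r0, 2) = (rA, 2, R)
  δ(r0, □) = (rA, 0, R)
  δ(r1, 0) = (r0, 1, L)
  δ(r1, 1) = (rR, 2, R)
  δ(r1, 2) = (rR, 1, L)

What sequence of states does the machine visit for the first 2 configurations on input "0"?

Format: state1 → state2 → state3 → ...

Execution trace:
Initial: [r0]0
Step 1: δ(r0, 0) = (rR, 2, L) → [rR]□2

The machine reaches the reject state rR and halts.

State sequence: r0 → rR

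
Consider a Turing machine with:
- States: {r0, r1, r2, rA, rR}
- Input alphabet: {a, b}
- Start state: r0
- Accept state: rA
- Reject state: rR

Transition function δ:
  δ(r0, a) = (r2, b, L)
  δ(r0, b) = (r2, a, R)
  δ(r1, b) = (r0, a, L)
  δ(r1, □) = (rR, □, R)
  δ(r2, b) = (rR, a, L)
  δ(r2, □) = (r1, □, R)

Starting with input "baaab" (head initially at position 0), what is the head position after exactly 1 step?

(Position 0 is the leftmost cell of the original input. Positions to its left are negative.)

Execution trace (head position shown):
Step 0: [r0]baaab  (head at position 0)
Step 1: move right → a[r2]aaab  (head at position 1)

After 1 step, the head is at position 1.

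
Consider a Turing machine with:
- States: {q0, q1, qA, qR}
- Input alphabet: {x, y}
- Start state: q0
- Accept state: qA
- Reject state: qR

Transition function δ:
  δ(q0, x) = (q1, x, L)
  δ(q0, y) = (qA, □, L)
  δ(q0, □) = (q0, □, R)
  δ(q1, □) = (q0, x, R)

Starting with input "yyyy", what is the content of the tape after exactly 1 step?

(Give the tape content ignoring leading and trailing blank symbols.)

Execution trace:
Initial: [q0]yyyy
Step 1: δ(q0, y) = (qA, □, L) → [qA]□□yyy

The machine reaches the accept state qA and halts.

After 1 step, the tape (ignoring leading/trailing blanks) is: yyy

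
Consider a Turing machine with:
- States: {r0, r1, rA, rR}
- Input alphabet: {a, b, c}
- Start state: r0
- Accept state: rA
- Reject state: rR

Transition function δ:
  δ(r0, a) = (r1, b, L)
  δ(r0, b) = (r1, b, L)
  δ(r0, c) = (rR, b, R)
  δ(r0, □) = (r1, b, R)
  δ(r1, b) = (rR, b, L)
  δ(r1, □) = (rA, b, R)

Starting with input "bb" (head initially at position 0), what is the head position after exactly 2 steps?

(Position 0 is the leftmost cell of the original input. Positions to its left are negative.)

Execution trace (head position shown):
Step 0: [r0]bb  (head at position 0)
Step 1: move left → [r1]□bb  (head at position -1)
Step 2: move right → b[rA]bb  (head at position 0)

After 2 steps, the head is at position 0.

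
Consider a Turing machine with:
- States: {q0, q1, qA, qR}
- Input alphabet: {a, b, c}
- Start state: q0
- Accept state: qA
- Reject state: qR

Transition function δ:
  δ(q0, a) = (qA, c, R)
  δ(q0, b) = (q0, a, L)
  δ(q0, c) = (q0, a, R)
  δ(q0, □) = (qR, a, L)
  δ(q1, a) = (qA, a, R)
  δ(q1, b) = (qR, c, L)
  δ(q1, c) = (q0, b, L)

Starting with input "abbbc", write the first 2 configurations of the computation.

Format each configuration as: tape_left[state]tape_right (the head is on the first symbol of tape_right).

Transitions applied:
Step 1: δ(q0, a) = (qA, c, R)

The first 2 configurations are:
[q0]abbbc ⊢ c[qA]bbbc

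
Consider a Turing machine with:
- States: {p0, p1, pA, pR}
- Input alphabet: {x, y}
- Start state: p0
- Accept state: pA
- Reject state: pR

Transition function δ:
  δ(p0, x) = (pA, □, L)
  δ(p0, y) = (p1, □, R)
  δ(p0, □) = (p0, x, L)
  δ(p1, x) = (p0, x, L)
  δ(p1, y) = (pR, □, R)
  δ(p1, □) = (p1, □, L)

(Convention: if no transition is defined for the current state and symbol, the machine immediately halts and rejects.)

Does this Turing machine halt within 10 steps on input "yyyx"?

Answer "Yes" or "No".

Execution trace:
Initial: [p0]yyyx
Step 1: δ(p0, y) = (p1, □, R) → □[p1]yyx
Step 2: δ(p1, y) = (pR, □, R) → □□[pR]yx

The machine reaches the reject state pR and halts.
The machine halted after 2 steps (within the 10-step bound).

Answer: Yes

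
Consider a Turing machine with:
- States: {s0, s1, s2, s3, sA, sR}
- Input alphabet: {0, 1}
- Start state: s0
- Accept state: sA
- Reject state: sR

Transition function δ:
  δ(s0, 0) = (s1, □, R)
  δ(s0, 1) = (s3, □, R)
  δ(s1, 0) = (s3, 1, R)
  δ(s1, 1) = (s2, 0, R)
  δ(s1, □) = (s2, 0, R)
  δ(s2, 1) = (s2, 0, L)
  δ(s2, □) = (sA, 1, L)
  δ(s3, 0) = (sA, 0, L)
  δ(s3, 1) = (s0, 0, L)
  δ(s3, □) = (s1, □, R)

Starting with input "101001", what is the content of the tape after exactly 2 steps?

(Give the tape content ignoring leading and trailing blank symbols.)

Execution trace:
Initial: [s0]101001
Step 1: δ(s0, 1) = (s3, □, R) → □[s3]01001
Step 2: δ(s3, 0) = (sA, 0, L) → [sA]□01001

The machine reaches the accept state sA and halts.

After 2 steps, the tape (ignoring leading/trailing blanks) is: 01001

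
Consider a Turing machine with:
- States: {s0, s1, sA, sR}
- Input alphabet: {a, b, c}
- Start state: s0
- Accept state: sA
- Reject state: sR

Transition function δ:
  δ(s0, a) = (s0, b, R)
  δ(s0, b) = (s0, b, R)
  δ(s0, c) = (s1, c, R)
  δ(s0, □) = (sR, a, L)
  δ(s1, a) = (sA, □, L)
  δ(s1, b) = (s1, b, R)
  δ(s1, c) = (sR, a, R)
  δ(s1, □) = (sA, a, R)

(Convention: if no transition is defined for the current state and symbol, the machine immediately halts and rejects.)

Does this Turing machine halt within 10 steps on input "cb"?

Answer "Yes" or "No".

Execution trace:
Initial: [s0]cb
Step 1: δ(s0, c) = (s1, c, R) → c[s1]b
Step 2: δ(s1, b) = (s1, b, R) → cb[s1]□
Step 3: δ(s1, □) = (sA, a, R) → cba[sA]□

The machine reaches the accept state sA and halts.
The machine halted after 3 steps (within the 10-step bound).

Answer: Yes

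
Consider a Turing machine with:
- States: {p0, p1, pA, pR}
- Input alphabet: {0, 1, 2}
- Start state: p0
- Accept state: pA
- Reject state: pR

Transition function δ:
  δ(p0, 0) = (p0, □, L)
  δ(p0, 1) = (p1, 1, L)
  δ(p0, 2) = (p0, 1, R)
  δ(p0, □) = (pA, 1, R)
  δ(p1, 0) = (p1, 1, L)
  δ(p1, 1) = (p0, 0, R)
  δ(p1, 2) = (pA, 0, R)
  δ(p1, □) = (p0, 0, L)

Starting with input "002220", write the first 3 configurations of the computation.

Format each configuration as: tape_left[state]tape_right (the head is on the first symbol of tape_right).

Transitions applied:
Step 1: δ(p0, 0) = (p0, □, L)
Step 2: δ(p0, □) = (pA, 1, R)

The first 3 configurations are:
[p0]002220 ⊢ [p0]□□02220 ⊢ 1[pA]□02220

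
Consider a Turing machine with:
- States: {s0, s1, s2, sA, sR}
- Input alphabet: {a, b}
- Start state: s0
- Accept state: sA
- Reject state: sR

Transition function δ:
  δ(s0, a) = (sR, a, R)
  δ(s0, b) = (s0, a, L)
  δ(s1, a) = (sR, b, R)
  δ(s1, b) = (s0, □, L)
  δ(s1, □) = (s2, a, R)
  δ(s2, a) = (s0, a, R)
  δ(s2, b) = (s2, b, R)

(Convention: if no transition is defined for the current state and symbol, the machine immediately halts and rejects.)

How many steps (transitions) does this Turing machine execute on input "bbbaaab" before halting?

Execution trace:
Initial: [s0]bbbaaab
Step 1: δ(s0, b) = (s0, a, L) → [s0]□abbaaab

No transition is defined for δ(s0, □). By convention the machine halts and rejects.

The machine executed 1 step before halting.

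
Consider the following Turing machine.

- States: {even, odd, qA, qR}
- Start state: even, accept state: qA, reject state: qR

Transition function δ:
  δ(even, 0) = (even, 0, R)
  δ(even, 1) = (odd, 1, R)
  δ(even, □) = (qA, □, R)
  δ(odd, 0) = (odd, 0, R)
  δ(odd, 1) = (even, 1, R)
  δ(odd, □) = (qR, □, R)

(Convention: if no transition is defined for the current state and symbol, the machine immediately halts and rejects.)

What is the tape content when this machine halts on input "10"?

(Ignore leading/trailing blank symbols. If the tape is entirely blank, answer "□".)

Execution trace:
Initial: [even]10
Step 1: δ(even, 1) = (odd, 1, R) → 1[odd]0
Step 2: δ(odd, 0) = (odd, 0, R) → 10[odd]□
Step 3: δ(odd, □) = (qR, □, R) → 10□[qR]□

The machine reaches the reject state qR and halts.

Final tape (ignoring leading/trailing blanks): 10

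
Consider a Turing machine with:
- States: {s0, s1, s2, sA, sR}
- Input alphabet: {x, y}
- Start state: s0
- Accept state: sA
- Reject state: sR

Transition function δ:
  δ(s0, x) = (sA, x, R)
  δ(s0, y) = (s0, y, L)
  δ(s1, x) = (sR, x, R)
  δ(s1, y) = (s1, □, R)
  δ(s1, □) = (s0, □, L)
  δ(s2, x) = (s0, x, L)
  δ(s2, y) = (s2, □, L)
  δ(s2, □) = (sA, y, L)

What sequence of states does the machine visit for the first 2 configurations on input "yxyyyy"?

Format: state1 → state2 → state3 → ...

Execution trace:
Initial: [s0]yxyyyy
Step 1: δ(s0, y) = (s0, y, L) → [s0]□yxyyyy

No transition is defined for δ(s0, □). By convention the machine halts and rejects.

State sequence: s0 → s0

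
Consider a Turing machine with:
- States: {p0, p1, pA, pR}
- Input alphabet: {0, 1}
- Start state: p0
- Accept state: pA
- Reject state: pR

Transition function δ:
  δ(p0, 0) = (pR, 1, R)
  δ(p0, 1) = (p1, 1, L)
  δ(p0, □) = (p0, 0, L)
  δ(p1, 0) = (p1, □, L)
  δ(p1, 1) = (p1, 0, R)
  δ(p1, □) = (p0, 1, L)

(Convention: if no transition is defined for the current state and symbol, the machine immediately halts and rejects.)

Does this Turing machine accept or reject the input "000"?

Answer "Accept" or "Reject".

Execution trace:
Initial: [p0]000
Step 1: δ(p0, 0) = (pR, 1, R) → 1[pR]00

The machine reaches the reject state pR and halts.

Answer: Reject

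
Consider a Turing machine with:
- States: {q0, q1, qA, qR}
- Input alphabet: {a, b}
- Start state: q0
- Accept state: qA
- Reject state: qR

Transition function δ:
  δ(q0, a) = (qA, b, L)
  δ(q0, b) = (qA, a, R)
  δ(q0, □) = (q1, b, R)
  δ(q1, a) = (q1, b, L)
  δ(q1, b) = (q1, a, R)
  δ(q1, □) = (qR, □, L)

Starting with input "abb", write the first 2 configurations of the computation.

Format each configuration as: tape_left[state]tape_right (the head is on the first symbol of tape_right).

Transitions applied:
Step 1: δ(q0, a) = (qA, b, L)

The first 2 configurations are:
[q0]abb ⊢ [qA]□bbb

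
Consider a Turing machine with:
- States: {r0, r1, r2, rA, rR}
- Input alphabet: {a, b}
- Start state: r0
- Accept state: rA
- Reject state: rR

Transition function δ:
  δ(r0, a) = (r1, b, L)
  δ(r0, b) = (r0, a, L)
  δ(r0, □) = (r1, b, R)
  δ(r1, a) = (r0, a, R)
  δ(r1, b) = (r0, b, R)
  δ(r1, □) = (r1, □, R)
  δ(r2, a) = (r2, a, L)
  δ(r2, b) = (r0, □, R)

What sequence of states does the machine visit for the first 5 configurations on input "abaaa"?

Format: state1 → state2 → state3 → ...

Execution trace:
Initial: [r0]abaaa
Step 1: δ(r0, a) = (r1, b, L) → [r1]□bbaaa
Step 2: δ(r1, □) = (r1, □, R) → □[r1]bbaaa
Step 3: δ(r1, b) = (r0, b, R) → □b[r0]baaa
Step 4: δ(r0, b) = (r0, a, L) → □[r0]baaaa

State sequence: r0 → r1 → r1 → r0 → r0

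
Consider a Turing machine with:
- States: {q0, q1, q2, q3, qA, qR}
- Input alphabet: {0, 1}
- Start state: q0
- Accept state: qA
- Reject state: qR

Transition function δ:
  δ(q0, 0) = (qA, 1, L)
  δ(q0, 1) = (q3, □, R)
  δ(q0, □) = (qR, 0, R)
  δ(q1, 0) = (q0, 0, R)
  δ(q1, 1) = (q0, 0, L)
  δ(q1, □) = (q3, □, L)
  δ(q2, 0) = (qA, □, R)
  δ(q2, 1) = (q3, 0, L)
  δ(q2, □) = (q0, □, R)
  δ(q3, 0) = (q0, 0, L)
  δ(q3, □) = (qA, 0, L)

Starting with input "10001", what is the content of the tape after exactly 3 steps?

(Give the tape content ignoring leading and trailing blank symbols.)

Execution trace:
Initial: [q0]10001
Step 1: δ(q0, 1) = (q3, □, R) → □[q3]0001
Step 2: δ(q3, 0) = (q0, 0, L) → [q0]□0001
Step 3: δ(q0, □) = (qR, 0, R) → 0[qR]0001

The machine reaches the reject state qR and halts.

After 3 steps, the tape (ignoring leading/trailing blanks) is: 00001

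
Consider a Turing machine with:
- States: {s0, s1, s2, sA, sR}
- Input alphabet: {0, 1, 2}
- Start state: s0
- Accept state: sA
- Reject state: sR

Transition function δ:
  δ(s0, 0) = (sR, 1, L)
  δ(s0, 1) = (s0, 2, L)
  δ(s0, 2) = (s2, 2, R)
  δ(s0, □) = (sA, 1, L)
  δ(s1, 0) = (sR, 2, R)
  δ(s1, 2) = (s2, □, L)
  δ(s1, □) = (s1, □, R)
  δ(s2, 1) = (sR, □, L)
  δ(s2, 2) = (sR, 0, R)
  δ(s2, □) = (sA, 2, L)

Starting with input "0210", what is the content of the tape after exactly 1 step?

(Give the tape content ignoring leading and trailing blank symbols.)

Execution trace:
Initial: [s0]0210
Step 1: δ(s0, 0) = (sR, 1, L) → [sR]□1210

The machine reaches the reject state sR and halts.

After 1 step, the tape (ignoring leading/trailing blanks) is: 1210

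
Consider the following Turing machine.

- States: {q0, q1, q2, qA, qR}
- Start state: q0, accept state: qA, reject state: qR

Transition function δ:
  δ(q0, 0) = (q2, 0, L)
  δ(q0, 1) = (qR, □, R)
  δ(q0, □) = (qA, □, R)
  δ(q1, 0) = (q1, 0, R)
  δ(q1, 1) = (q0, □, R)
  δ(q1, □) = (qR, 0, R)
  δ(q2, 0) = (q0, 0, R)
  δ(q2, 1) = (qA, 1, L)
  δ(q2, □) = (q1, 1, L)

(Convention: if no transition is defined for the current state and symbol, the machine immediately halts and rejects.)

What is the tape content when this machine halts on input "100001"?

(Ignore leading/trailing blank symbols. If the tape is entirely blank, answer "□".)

Execution trace:
Initial: [q0]100001
Step 1: δ(q0, 1) = (qR, □, R) → □[qR]00001

The machine reaches the reject state qR and halts.

Final tape (ignoring leading/trailing blanks): 00001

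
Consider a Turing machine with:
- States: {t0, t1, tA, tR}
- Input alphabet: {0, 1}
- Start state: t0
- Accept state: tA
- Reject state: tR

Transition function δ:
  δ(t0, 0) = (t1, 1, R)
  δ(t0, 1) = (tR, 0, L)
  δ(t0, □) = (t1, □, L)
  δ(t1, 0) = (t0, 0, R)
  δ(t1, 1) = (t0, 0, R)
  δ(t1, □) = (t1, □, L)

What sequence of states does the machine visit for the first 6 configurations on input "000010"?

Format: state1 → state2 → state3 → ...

Execution trace:
Initial: [t0]000010
Step 1: δ(t0, 0) = (t1, 1, R) → 1[t1]00010
Step 2: δ(t1, 0) = (t0, 0, R) → 10[t0]0010
Step 3: δ(t0, 0) = (t1, 1, R) → 101[t1]010
Step 4: δ(t1, 0) = (t0, 0, R) → 1010[t0]10
Step 5: δ(t0, 1) = (tR, 0, L) → 101[tR]000

The machine reaches the reject state tR and halts.

State sequence: t0 → t1 → t0 → t1 → t0 → tR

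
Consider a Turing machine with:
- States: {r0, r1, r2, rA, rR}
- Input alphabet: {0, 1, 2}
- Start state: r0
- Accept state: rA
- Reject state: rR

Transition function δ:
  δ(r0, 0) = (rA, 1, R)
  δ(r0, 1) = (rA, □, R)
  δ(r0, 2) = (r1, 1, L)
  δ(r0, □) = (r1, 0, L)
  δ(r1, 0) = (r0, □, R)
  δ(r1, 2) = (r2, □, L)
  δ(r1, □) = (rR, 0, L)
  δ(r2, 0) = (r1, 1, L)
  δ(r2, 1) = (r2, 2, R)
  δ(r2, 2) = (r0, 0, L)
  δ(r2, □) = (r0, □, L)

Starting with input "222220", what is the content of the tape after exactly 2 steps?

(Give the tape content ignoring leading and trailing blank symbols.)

Execution trace:
Initial: [r0]222220
Step 1: δ(r0, 2) = (r1, 1, L) → [r1]□122220
Step 2: δ(r1, □) = (rR, 0, L) → [rR]□0122220

The machine reaches the reject state rR and halts.

After 2 steps, the tape (ignoring leading/trailing blanks) is: 0122220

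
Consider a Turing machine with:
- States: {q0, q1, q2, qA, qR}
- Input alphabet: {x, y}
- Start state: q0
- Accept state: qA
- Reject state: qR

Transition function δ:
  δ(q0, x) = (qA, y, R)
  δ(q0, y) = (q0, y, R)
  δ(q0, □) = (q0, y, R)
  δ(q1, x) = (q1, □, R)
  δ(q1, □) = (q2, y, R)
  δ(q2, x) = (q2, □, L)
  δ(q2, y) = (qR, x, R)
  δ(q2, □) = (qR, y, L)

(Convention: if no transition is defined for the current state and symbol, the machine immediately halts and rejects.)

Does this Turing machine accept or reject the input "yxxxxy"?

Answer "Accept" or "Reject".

Execution trace:
Initial: [q0]yxxxxy
Step 1: δ(q0, y) = (q0, y, R) → y[q0]xxxxy
Step 2: δ(q0, x) = (qA, y, R) → yy[qA]xxxy

The machine reaches the accept state qA and halts.

Answer: Accept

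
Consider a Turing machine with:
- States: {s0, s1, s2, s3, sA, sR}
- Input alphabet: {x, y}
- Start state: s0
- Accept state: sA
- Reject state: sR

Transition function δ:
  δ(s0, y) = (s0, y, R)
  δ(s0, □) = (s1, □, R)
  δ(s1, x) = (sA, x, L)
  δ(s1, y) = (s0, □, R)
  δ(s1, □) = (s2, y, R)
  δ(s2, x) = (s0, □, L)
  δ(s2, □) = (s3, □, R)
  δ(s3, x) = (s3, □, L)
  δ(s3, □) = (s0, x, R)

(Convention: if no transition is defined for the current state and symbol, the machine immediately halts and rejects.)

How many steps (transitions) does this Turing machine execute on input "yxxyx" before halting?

Execution trace:
Initial: [s0]yxxyx
Step 1: δ(s0, y) = (s0, y, R) → y[s0]xxyx

No transition is defined for δ(s0, x). By convention the machine halts and rejects.

The machine executed 1 step before halting.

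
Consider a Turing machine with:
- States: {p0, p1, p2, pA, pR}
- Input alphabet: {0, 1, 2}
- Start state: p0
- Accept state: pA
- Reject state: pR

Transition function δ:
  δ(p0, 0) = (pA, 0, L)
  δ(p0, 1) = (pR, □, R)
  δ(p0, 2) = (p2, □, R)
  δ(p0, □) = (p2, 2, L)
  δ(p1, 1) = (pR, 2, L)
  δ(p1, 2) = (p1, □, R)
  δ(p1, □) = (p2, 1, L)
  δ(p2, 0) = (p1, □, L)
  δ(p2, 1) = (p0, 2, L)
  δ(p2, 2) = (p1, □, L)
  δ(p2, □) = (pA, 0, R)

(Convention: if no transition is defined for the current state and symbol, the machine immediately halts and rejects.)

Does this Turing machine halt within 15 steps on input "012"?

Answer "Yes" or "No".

Execution trace:
Initial: [p0]012
Step 1: δ(p0, 0) = (pA, 0, L) → [pA]□012

The machine reaches the accept state pA and halts.
The machine halted after 1 step (within the 15-step bound).

Answer: Yes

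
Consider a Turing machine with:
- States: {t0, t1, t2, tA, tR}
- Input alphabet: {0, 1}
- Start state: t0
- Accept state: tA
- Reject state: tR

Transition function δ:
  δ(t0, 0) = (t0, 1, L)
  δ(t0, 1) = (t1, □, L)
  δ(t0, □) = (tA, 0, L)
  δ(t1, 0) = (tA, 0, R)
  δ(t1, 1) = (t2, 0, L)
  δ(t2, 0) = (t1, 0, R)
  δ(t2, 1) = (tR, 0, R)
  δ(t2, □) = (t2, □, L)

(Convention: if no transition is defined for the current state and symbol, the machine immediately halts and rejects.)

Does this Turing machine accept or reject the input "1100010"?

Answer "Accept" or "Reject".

Execution trace:
Initial: [t0]1100010
Step 1: δ(t0, 1) = (t1, □, L) → [t1]□□100010

No transition is defined for δ(t1, □). By convention the machine halts and rejects.

Answer: Reject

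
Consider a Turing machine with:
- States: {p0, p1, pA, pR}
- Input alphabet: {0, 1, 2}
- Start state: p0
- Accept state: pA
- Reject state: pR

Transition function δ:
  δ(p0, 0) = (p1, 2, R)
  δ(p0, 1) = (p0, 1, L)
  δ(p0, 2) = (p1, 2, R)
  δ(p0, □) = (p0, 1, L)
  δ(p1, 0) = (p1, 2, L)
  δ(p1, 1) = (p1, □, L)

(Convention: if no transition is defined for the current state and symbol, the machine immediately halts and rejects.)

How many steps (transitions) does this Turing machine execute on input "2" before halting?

Execution trace:
Initial: [p0]2
Step 1: δ(p0, 2) = (p1, 2, R) → 2[p1]□

No transition is defined for δ(p1, □). By convention the machine halts and rejects.

The machine executed 1 step before halting.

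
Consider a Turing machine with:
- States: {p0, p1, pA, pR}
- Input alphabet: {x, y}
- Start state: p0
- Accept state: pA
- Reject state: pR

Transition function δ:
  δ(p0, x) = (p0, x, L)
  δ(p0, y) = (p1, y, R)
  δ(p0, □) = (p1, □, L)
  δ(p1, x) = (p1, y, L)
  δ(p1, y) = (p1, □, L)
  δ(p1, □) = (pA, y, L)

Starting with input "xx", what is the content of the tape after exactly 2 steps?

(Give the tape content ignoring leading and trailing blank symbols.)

Execution trace:
Initial: [p0]xx
Step 1: δ(p0, x) = (p0, x, L) → [p0]□xx
Step 2: δ(p0, □) = (p1, □, L) → [p1]□□xx

After 2 steps, the tape (ignoring leading/trailing blanks) is: xx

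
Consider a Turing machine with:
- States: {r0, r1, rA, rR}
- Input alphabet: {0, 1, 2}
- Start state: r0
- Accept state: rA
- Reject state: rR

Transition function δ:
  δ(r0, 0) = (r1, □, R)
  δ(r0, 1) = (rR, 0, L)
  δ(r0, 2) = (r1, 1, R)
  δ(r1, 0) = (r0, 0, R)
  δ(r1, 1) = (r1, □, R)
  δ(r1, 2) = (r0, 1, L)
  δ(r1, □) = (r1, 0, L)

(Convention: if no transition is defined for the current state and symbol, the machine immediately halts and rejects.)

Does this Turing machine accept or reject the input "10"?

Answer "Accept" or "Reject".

Execution trace:
Initial: [r0]10
Step 1: δ(r0, 1) = (rR, 0, L) → [rR]□00

The machine reaches the reject state rR and halts.

Answer: Reject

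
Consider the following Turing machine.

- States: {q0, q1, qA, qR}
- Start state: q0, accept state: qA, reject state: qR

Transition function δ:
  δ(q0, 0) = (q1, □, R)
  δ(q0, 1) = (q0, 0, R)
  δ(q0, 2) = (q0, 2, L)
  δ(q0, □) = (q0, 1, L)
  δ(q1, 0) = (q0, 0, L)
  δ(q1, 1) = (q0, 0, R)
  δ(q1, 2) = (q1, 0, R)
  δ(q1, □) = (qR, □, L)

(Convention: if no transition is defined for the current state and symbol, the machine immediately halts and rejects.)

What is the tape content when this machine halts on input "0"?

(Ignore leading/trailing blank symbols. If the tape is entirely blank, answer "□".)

Execution trace:
Initial: [q0]0
Step 1: δ(q0, 0) = (q1, □, R) → □[q1]□
Step 2: δ(q1, □) = (qR, □, L) → [qR]□□

The machine reaches the reject state qR and halts.

Final tape (ignoring leading/trailing blanks): □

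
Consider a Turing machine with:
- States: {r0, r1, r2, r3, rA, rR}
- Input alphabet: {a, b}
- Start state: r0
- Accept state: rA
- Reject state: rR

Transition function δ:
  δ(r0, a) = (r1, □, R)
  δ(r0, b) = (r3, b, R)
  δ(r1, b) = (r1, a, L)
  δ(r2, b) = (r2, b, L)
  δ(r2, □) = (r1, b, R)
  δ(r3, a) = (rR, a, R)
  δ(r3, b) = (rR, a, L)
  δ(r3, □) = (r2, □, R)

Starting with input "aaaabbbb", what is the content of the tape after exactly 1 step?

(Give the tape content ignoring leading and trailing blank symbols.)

Execution trace:
Initial: [r0]aaaabbbb
Step 1: δ(r0, a) = (r1, □, R) → □[r1]aaabbbb

No transition is defined for δ(r1, a). By convention the machine halts and rejects.

After 1 step, the tape (ignoring leading/trailing blanks) is: aaabbbb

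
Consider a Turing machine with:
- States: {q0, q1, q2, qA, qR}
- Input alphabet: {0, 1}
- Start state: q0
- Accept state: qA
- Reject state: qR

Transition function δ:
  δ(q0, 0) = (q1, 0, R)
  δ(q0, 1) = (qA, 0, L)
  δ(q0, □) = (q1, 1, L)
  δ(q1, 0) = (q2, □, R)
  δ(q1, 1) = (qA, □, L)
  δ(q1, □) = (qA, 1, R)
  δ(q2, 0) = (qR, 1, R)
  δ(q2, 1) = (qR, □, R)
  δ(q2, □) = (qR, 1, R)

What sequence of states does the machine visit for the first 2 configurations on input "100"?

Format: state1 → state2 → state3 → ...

Execution trace:
Initial: [q0]100
Step 1: δ(q0, 1) = (qA, 0, L) → [qA]□000

The machine reaches the accept state qA and halts.

State sequence: q0 → qA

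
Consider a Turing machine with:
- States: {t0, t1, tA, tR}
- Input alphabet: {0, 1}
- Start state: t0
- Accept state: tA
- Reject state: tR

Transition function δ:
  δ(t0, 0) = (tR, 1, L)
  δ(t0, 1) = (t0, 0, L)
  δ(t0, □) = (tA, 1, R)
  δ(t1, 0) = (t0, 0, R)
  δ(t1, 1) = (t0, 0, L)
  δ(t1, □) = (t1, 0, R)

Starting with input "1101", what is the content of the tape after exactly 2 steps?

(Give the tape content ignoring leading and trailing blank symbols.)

Execution trace:
Initial: [t0]1101
Step 1: δ(t0, 1) = (t0, 0, L) → [t0]□0101
Step 2: δ(t0, □) = (tA, 1, R) → 1[tA]0101

The machine reaches the accept state tA and halts.

After 2 steps, the tape (ignoring leading/trailing blanks) is: 10101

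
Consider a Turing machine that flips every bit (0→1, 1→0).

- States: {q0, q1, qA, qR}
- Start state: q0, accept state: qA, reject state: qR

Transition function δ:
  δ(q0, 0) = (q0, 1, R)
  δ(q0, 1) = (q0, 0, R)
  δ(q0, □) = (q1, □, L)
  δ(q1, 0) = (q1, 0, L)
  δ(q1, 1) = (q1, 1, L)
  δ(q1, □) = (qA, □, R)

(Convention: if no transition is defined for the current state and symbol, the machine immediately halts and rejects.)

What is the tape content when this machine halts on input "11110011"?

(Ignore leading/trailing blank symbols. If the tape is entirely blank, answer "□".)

Execution trace:
Initial: [q0]11110011
Step 1: δ(q0, 1) = (q0, 0, R) → 0[q0]1110011
Step 2: δ(q0, 1) = (q0, 0, R) → 00[q0]110011
Step 3: δ(q0, 1) = (q0, 0, R) → 000[q0]10011
Step 4: δ(q0, 1) = (q0, 0, R) → 0000[q0]0011
Step 5: δ(q0, 0) = (q0, 1, R) → 00001[q0]011
Step 6: δ(q0, 0) = (q0, 1, R) → 000011[q0]11
Step 7: δ(q0, 1) = (q0, 0, R) → 0000110[q0]1
Step 8: δ(q0, 1) = (q0, 0, R) → 00001100[q0]□
Step 9: δ(q0, □) = (q1, □, L) → 0000110[q1]0□
Step 10: δ(q1, 0) = (q1, 0, L) → 000011[q1]00□
Step 11: δ(q1, 0) = (q1, 0, L) → 00001[q1]100□
Step 12: δ(q1, 1) = (q1, 1, L) → 0000[q1]1100□
Step 13: δ(q1, 1) = (q1, 1, L) → 000[q1]01100□
Step 14: δ(q1, 0) = (q1, 0, L) → 00[q1]001100□
Step 15: δ(q1, 0) = (q1, 0, L) → 0[q1]0001100□
Step 16: δ(q1, 0) = (q1, 0, L) → [q1]00001100□
Step 17: δ(q1, 0) = (q1, 0, L) → [q1]□00001100□
Step 18: δ(q1, □) = (qA, □, R) → □[qA]00001100□

The machine reaches the accept state qA and halts.

Final tape (ignoring leading/trailing blanks): 00001100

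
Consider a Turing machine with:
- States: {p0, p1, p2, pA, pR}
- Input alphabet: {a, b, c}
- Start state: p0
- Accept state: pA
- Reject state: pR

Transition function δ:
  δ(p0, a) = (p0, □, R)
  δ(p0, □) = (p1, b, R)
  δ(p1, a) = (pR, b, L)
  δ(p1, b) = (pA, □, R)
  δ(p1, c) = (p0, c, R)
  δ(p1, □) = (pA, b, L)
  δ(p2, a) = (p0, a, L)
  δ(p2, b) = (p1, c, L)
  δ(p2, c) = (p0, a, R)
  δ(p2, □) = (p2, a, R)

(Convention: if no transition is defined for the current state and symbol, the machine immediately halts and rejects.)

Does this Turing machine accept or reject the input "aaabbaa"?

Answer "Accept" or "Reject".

Execution trace:
Initial: [p0]aaabbaa
Step 1: δ(p0, a) = (p0, □, R) → □[p0]aabbaa
Step 2: δ(p0, a) = (p0, □, R) → □□[p0]abbaa
Step 3: δ(p0, a) = (p0, □, R) → □□□[p0]bbaa

No transition is defined for δ(p0, b). By convention the machine halts and rejects.

Answer: Reject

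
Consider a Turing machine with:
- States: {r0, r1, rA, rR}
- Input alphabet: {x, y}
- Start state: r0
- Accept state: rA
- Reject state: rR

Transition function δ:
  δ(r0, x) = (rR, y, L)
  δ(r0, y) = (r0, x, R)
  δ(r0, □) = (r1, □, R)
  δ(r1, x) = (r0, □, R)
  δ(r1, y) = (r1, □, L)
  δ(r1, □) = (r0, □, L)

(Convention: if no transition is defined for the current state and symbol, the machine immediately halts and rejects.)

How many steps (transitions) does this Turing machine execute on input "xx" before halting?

Execution trace:
Initial: [r0]xx
Step 1: δ(r0, x) = (rR, y, L) → [rR]□yx

The machine reaches the reject state rR and halts.

The machine executed 1 step before halting.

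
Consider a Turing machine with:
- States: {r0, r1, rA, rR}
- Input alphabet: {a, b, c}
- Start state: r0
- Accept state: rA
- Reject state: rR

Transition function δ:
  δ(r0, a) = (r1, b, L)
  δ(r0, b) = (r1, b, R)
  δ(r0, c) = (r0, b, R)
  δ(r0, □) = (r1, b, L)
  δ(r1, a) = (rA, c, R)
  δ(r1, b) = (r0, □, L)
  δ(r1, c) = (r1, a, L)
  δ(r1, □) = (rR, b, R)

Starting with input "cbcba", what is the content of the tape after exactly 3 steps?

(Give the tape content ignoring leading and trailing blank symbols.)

Execution trace:
Initial: [r0]cbcba
Step 1: δ(r0, c) = (r0, b, R) → b[r0]bcba
Step 2: δ(r0, b) = (r1, b, R) → bb[r1]cba
Step 3: δ(r1, c) = (r1, a, L) → b[r1]baba

After 3 steps, the tape (ignoring leading/trailing blanks) is: bbaba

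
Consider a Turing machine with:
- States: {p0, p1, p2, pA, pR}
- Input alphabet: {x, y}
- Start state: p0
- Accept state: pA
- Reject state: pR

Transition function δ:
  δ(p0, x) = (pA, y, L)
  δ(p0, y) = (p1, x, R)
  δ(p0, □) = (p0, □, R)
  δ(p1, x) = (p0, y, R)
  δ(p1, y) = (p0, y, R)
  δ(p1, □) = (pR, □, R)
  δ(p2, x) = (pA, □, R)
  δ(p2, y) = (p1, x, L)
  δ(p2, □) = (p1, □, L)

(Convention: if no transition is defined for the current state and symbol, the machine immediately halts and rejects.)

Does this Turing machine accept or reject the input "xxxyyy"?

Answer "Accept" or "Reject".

Execution trace:
Initial: [p0]xxxyyy
Step 1: δ(p0, x) = (pA, y, L) → [pA]□yxxyyy

The machine reaches the accept state pA and halts.

Answer: Accept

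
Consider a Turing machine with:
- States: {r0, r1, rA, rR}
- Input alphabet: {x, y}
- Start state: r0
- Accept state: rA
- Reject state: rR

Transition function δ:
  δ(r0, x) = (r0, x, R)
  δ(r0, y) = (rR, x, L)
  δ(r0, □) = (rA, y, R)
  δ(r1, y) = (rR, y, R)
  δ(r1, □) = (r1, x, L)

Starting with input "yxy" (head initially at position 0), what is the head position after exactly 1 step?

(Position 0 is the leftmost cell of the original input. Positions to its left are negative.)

Execution trace (head position shown):
Step 0: [r0]yxy  (head at position 0)
Step 1: move left → [rR]□xxy  (head at position -1)

After 1 step, the head is at position -1.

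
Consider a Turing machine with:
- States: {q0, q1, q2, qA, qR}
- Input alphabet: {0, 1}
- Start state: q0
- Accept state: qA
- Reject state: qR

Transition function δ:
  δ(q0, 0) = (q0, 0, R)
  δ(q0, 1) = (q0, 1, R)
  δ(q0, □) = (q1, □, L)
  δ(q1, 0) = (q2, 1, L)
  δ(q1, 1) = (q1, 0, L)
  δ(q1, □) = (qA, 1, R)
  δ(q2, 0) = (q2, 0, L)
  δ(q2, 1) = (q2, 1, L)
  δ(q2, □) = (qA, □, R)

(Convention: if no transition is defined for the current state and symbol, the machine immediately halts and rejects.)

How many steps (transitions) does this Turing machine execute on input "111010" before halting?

Execution trace:
Initial: [q0]111010
Step 1: δ(q0, 1) = (q0, 1, R) → 1[q0]11010
Step 2: δ(q0, 1) = (q0, 1, R) → 11[q0]1010
Step 3: δ(q0, 1) = (q0, 1, R) → 111[q0]010
Step 4: δ(q0, 0) = (q0, 0, R) → 1110[q0]10
Step 5: δ(q0, 1) = (q0, 1, R) → 11101[q0]0
Step 6: δ(q0, 0) = (q0, 0, R) → 111010[q0]□
Step 7: δ(q0, □) = (q1, □, L) → 11101[q1]0□
Step 8: δ(q1, 0) = (q2, 1, L) → 1110[q2]11□
Step 9: δ(q2, 1) = (q2, 1, L) → 111[q2]011□
Step 10: δ(q2, 0) = (q2, 0, L) → 11[q2]1011□
Step 11: δ(q2, 1) = (q2, 1, L) → 1[q2]11011□
Step 12: δ(q2, 1) = (q2, 1, L) → [q2]111011□
Step 13: δ(q2, 1) = (q2, 1, L) → [q2]□111011□
Step 14: δ(q2, □) = (qA, □, R) → □[qA]111011□

The machine reaches the accept state qA and halts.

The machine executed 14 steps before halting.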